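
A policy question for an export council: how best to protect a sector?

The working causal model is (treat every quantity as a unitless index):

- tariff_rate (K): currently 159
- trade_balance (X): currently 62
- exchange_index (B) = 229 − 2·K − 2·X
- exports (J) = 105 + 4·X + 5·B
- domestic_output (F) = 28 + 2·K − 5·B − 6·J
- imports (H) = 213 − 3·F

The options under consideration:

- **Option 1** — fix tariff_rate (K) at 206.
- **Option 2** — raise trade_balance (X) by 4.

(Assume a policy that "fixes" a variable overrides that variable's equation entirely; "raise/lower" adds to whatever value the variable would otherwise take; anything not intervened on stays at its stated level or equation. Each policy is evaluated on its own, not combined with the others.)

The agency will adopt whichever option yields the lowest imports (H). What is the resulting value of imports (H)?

-26988

Option 1 (K := 206):
  K = 206
  X = 62
  B = 229 − 2·206 − 2·62 = -307
  J = 105 + 4·62 + 5·(-307) = -1182
  F = 28 + 2·206 − 5·(-307) − 6·(-1182) = 9067
  H = 213 − 3·9067 = -26988
Option 2 (X + 4):
  K = 159
  X = 62 + 4 = 66
  B = 229 − 2·159 − 2·66 = -221
  J = 105 + 4·66 + 5·(-221) = -736
  F = 28 + 2·159 − 5·(-221) − 6·(-736) = 5867
  H = 213 − 3·5867 = -17388
Comparing — Option 1: H=-26988, Option 2: H=-17388. Lowest is -26988 (Option 1).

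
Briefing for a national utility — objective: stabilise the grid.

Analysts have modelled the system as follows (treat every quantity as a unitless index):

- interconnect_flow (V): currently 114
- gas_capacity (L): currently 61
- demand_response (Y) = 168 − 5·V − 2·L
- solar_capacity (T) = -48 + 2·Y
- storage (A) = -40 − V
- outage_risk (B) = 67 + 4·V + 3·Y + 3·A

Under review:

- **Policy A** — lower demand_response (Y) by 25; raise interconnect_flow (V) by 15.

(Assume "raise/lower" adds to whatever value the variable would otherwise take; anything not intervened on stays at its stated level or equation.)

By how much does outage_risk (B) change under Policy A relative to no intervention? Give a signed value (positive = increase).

Baseline:
  V = 114
  L = 61
  Y = 168 − 5·114 − 2·61 = -524
  A = -40 − 114 = -154
  B = 67 + 4·114 + 3·(-524) + 3·(-154) = -1511
Policy A (Y − 25, V + 15):
  V = 114 + 15 = 129
  L = 61
  Y = 168 − 5·129 − 2·61 (−25 from intervention) = -624
  A = -40 − 129 = -169
  B = 67 + 4·129 + 3·(-624) + 3·(-169) = -1796
Change in B: -1796 − (-1511) = -285

-285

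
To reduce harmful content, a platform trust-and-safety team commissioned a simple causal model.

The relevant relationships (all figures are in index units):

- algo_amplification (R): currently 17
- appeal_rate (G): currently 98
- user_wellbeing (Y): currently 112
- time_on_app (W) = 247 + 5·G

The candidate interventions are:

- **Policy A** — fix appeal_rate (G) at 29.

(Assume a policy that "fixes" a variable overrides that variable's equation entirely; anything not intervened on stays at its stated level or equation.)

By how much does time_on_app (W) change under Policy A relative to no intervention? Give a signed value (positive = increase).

Baseline:
  G = 98
  W = 247 + 5·98 = 737
Policy A (G := 29):
  G = 29
  W = 247 + 5·29 = 392
Change in W: 392 − 737 = -345

-345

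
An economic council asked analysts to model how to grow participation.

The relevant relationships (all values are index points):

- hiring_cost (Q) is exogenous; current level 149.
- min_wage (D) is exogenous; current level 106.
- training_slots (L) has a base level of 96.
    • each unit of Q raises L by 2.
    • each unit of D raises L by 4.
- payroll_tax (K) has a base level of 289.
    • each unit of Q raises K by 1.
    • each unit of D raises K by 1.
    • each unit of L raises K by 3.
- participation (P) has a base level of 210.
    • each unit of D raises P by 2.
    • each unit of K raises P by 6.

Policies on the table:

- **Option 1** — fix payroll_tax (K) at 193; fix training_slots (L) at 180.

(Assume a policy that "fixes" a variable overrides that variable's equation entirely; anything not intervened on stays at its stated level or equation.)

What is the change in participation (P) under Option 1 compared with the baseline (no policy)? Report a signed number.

Baseline:
  Q = 149
  D = 106
  L = 96 + 2·149 + 4·106 = 818
  K = 289 + 149 + 106 + 3·818 = 2998
  P = 210 + 2·106 + 6·2998 = 18410
Option 1 (K := 193, L := 180):
  Q = 149
  D = 106
  L = 180
  K = 193
  P = 210 + 2·106 + 6·193 = 1580
Change in P: 1580 − 18410 = -16830

-16830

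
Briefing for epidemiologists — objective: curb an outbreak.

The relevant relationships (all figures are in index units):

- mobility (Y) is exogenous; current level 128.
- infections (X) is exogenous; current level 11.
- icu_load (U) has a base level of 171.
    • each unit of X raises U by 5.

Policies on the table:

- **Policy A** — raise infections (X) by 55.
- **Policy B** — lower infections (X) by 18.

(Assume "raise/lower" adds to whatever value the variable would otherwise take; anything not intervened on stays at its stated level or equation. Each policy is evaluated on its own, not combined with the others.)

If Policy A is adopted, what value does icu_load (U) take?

Policy A (X + 55):
  X = 11 + 55 = 66
  U = 171 + 5·66 = 501

501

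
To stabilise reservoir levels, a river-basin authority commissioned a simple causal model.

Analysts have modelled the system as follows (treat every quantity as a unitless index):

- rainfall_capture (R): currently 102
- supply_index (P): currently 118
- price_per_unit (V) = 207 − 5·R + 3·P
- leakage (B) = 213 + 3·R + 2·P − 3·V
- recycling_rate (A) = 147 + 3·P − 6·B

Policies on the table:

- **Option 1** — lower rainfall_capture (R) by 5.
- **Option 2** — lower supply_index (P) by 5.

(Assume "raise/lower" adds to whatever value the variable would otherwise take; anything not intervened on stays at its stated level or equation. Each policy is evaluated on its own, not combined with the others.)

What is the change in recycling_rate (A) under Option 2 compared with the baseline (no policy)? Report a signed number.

Baseline:
  R = 102
  P = 118
  V = 207 − 5·102 + 3·118 = 51
  B = 213 + 3·102 + 2·118 − 3·51 = 602
  A = 147 + 3·118 − 6·602 = -3111
Option 2 (P − 5):
  R = 102
  P = 118 − 5 = 113
  V = 207 − 5·102 + 3·113 = 36
  B = 213 + 3·102 + 2·113 − 3·36 = 637
  A = 147 + 3·113 − 6·637 = -3336
Change in A: -3336 − (-3111) = -225

-225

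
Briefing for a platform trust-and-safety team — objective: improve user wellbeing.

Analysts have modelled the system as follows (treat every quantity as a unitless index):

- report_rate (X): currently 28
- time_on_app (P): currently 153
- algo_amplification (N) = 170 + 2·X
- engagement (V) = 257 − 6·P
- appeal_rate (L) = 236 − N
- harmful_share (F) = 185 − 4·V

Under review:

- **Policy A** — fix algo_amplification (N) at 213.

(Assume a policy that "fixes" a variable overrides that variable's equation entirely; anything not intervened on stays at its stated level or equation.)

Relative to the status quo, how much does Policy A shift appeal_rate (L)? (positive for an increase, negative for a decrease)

Baseline:
  X = 28
  N = 170 + 2·28 = 226
  L = 236 − 226 = 10
Policy A (N := 213):
  X = 28
  N = 213
  L = 236 − 213 = 23
Change in L: 23 − 10 = 13

13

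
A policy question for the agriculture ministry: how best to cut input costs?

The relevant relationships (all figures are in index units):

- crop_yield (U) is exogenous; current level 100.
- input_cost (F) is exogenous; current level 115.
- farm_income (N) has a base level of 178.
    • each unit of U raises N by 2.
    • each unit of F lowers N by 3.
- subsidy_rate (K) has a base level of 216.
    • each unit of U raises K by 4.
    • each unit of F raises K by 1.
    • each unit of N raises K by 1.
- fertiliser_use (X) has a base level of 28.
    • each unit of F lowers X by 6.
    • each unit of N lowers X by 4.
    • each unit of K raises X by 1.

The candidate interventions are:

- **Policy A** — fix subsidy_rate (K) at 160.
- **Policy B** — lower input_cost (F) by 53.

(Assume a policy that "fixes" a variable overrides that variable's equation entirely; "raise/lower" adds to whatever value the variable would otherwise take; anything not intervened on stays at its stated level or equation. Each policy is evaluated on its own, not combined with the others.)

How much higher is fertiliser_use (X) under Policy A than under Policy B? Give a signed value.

Policy A (K := 160):
  U = 100
  F = 115
  N = 178 + 2·100 − 3·115 = 33
  K = 160
  X = 28 − 6·115 − 4·33 + 160 = -634
Policy B (F − 53):
  U = 100
  F = 115 − 53 = 62
  N = 178 + 2·100 − 3·62 = 192
  K = 216 + 4·100 + 62 + 192 = 870
  X = 28 − 6·62 − 4·192 + 870 = -242
X: -634 − (-242) = -392

-392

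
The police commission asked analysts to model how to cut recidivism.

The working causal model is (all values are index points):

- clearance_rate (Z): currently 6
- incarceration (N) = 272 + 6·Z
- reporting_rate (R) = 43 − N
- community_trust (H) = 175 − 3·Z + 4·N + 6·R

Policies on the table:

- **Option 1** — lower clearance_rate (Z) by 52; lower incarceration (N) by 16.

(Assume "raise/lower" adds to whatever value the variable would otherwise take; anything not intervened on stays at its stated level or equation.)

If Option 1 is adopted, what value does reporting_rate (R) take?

63

Option 1 (Z − 52, N − 16):
  Z = 6 − 52 = -46
  N = 272 + 6·(-46) (−16 from intervention) = -20
  R = 43 − (-20) = 63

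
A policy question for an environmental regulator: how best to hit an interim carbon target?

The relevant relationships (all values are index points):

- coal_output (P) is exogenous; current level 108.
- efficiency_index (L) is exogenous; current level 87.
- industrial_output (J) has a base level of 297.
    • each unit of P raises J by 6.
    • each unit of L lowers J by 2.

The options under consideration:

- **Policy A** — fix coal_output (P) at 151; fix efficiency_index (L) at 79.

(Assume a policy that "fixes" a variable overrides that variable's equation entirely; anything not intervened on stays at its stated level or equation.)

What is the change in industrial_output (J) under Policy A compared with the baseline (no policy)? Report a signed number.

Baseline:
  P = 108
  L = 87
  J = 297 + 6·108 − 2·87 = 771
Policy A (P := 151, L := 79):
  P = 151
  L = 79
  J = 297 + 6·151 − 2·79 = 1045
Change in J: 1045 − 771 = 274

274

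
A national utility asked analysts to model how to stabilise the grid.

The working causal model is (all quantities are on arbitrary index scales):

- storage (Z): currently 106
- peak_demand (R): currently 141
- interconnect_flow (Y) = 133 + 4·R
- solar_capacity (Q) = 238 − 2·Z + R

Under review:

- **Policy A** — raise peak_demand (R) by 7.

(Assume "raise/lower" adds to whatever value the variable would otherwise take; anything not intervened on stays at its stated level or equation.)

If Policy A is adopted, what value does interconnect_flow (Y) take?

Policy A (R + 7):
  R = 141 + 7 = 148
  Y = 133 + 4·148 = 725

725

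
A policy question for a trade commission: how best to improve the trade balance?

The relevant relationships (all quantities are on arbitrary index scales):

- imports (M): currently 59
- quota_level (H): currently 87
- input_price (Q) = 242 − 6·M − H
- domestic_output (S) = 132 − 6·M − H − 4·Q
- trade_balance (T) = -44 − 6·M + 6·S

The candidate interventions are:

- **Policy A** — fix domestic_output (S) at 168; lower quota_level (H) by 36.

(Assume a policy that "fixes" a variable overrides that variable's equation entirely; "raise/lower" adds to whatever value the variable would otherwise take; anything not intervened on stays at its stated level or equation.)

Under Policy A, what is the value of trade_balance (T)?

610

Policy A (S := 168, H − 36):
  M = 59
  H = 87 − 36 = 51
  Q = 242 − 6·59 − 51 = -163
  S = 168
  T = -44 − 6·59 + 6·168 = 610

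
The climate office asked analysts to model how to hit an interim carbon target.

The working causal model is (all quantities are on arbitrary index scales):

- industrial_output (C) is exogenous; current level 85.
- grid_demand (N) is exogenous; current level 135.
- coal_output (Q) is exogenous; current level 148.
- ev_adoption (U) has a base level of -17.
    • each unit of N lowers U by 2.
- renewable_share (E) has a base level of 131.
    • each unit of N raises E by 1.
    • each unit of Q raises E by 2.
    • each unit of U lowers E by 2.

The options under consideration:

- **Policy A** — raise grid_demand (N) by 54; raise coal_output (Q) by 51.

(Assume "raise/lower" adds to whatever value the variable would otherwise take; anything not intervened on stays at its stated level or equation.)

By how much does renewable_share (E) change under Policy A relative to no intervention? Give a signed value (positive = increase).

372

Baseline:
  N = 135
  Q = 148
  U = -17 − 2·135 = -287
  E = 131 + 135 + 2·148 − 2·(-287) = 1136
Policy A (N + 54, Q + 51):
  N = 135 + 54 = 189
  Q = 148 + 51 = 199
  U = -17 − 2·189 = -395
  E = 131 + 189 + 2·199 − 2·(-395) = 1508
Change in E: 1508 − 1136 = 372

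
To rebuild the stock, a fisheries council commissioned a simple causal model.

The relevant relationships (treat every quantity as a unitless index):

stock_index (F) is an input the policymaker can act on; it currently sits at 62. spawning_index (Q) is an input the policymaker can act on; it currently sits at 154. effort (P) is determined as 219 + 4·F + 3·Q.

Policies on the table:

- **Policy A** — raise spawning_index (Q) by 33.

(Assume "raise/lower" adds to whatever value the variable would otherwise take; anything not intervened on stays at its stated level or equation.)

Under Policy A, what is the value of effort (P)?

Policy A (Q + 33):
  F = 62
  Q = 154 + 33 = 187
  P = 219 + 4·62 + 3·187 = 1028

1028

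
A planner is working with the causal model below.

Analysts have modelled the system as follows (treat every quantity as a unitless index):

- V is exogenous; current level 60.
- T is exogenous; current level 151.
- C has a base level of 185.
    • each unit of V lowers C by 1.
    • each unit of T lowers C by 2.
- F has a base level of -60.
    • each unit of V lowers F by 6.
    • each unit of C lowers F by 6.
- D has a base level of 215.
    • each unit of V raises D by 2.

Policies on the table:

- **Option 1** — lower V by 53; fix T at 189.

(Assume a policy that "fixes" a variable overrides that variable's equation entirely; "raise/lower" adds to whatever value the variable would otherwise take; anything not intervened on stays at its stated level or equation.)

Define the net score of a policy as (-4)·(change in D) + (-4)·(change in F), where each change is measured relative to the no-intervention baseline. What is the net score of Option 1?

Baseline:
  V = 60
  T = 151
  C = 185 − 60 − 2·151 = -177
  F = -60 − 6·60 − 6·(-177) = 642
  D = 215 + 2·60 = 335
Option 1 (V − 53, T := 189):
  V = 60 − 53 = 7
  T = 189
  C = 185 − 7 − 2·189 = -200
  F = -60 − 6·7 − 6·(-200) = 1098
  D = 215 + 2·7 = 229
ΔD = 229 − 335 = -106; ΔF = 1098 − 642 = 456
Score = (-4)·(-106) + (-4)·456 = -1400

-1400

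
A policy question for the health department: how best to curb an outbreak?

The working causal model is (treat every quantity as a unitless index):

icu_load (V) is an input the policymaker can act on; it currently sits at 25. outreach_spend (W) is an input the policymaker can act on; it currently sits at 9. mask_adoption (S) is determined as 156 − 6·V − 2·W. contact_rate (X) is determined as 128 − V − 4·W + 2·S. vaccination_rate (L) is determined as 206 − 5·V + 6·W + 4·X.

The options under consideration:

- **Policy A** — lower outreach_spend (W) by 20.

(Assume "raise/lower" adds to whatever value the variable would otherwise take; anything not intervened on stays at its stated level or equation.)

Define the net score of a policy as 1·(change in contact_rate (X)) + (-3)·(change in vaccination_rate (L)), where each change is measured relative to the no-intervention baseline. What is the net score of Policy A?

-1400

Baseline:
  V = 25
  W = 9
  S = 156 − 6·25 − 2·9 = -12
  X = 128 − 25 − 4·9 + 2·(-12) = 43
  L = 206 − 5·25 + 6·9 + 4·43 = 307
Policy A (W − 20):
  V = 25
  W = 9 − 20 = -11
  S = 156 − 6·25 − 2·(-11) = 28
  X = 128 − 25 − 4·(-11) + 2·28 = 203
  L = 206 − 5·25 + 6·(-11) + 4·203 = 827
ΔX = 203 − 43 = 160; ΔL = 827 − 307 = 520
Score = 1·160 + (-3)·520 = -1400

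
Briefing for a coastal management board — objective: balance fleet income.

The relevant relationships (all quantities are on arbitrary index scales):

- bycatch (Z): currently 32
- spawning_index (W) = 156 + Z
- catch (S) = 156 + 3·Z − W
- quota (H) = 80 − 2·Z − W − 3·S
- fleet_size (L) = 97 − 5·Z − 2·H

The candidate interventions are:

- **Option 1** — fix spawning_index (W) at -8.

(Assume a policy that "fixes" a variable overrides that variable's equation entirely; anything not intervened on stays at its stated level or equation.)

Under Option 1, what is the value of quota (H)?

-756

Option 1 (W := -8):
  Z = 32
  W = -8
  S = 156 + 3·32 − (-8) = 260
  H = 80 − 2·32 − (-8) − 3·260 = -756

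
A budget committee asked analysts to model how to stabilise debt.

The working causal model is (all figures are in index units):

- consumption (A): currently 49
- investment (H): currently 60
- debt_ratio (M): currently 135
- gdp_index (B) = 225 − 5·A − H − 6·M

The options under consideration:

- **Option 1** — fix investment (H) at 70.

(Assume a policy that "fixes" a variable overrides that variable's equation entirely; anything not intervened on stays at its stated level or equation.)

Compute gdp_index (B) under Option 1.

Option 1 (H := 70):
  A = 49
  H = 70
  M = 135
  B = 225 − 5·49 − 70 − 6·135 = -900

-900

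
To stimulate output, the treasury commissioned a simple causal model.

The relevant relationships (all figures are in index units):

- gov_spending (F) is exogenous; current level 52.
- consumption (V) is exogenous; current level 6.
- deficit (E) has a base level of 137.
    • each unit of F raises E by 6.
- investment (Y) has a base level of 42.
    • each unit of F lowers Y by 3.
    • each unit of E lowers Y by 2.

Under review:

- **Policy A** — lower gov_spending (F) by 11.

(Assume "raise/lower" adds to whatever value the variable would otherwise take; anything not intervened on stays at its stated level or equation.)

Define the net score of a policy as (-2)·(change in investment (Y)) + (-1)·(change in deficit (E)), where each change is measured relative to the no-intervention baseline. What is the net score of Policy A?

-264

Baseline:
  F = 52
  E = 137 + 6·52 = 449
  Y = 42 − 3·52 − 2·449 = -1012
Policy A (F − 11):
  F = 52 − 11 = 41
  E = 137 + 6·41 = 383
  Y = 42 − 3·41 − 2·383 = -847
ΔY = -847 − (-1012) = 165; ΔE = 383 − 449 = -66
Score = (-2)·165 + (-1)·(-66) = -264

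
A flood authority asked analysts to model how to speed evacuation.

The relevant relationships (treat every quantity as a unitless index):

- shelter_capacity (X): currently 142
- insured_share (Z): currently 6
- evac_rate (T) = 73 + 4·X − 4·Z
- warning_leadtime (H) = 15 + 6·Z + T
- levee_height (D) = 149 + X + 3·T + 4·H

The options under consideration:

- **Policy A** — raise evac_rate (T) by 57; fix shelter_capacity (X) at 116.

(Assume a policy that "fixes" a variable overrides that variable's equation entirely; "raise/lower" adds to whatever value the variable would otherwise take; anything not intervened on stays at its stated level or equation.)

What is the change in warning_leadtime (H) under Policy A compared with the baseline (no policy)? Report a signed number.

Baseline:
  X = 142
  Z = 6
  T = 73 + 4·142 − 4·6 = 617
  H = 15 + 6·6 + 617 = 668
Policy A (T + 57, X := 116):
  X = 116
  Z = 6
  T = 73 + 4·116 − 4·6 (+57 from intervention) = 570
  H = 15 + 6·6 + 570 = 621
Change in H: 621 − 668 = -47

-47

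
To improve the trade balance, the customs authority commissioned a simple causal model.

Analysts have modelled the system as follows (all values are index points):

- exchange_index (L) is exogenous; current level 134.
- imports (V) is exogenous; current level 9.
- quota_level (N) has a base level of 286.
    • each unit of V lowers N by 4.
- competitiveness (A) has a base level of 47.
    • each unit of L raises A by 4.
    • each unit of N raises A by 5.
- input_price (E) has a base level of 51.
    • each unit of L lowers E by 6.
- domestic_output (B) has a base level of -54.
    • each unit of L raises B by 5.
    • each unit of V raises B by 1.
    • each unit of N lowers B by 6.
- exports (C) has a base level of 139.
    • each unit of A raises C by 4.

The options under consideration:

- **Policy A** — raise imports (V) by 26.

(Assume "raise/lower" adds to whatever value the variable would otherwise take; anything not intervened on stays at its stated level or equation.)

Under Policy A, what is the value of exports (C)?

Policy A (V + 26):
  L = 134
  V = 9 + 26 = 35
  N = 286 − 4·35 = 146
  A = 47 + 4·134 + 5·146 = 1313
  C = 139 + 4·1313 = 5391

5391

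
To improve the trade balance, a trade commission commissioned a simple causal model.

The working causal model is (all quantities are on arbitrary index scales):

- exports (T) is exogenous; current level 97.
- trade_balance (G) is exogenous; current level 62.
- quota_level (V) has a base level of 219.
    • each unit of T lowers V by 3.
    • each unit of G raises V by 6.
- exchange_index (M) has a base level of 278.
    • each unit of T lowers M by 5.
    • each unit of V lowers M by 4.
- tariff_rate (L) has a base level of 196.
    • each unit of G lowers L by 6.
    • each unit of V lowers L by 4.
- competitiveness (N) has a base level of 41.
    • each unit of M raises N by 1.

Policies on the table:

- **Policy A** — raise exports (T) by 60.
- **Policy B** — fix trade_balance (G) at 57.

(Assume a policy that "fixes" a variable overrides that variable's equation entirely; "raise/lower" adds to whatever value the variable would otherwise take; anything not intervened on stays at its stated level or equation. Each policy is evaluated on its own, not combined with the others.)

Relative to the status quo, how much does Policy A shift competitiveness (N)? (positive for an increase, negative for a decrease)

420

Baseline:
  T = 97
  G = 62
  V = 219 − 3·97 + 6·62 = 300
  M = 278 − 5·97 − 4·300 = -1407
  N = 41 + (-1407) = -1366
Policy A (T + 60):
  T = 97 + 60 = 157
  G = 62
  V = 219 − 3·157 + 6·62 = 120
  M = 278 − 5·157 − 4·120 = -987
  N = 41 + (-987) = -946
Change in N: -946 − (-1366) = 420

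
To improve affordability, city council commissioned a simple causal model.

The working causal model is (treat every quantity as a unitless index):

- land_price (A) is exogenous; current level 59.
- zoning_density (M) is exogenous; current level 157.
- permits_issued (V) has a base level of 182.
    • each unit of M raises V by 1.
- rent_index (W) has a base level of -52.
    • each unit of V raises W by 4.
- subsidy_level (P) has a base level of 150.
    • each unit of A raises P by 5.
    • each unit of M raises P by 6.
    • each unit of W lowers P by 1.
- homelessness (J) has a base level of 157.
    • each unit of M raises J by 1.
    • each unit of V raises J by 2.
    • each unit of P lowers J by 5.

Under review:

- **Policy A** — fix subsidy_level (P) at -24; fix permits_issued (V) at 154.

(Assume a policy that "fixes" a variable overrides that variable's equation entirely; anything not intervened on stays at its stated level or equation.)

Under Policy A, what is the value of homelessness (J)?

742

Policy A (P := -24, V := 154):
  A = 59
  M = 157
  V = 154
  W = -52 + 4·154 = 564
  P = -24
  J = 157 + 157 + 2·154 − 5·(-24) = 742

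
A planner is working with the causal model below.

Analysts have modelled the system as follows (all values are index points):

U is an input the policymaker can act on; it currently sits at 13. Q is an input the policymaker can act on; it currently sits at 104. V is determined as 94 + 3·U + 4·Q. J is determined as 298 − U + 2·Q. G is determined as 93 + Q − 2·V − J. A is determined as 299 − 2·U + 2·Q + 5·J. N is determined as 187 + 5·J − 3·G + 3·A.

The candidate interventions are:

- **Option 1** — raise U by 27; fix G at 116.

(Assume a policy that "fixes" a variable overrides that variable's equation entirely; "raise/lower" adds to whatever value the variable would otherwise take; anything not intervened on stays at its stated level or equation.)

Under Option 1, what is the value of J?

466

Option 1 (U + 27, G := 116):
  U = 13 + 27 = 40
  Q = 104
  J = 298 − 40 + 2·104 = 466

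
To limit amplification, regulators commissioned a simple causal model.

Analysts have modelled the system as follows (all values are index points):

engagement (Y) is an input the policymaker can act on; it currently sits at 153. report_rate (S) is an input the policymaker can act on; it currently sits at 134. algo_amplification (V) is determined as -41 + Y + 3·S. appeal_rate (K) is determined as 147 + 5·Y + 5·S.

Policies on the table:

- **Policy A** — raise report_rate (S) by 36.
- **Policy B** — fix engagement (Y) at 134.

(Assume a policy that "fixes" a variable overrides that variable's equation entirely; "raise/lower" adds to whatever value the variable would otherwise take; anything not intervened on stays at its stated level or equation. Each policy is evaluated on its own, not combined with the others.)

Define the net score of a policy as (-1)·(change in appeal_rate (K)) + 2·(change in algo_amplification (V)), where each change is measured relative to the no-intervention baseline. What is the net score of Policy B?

57

Baseline:
  Y = 153
  S = 134
  V = -41 + 153 + 3·134 = 514
  K = 147 + 5·153 + 5·134 = 1582
Policy B (Y := 134):
  Y = 134
  S = 134
  V = -41 + 134 + 3·134 = 495
  K = 147 + 5·134 + 5·134 = 1487
ΔK = 1487 − 1582 = -95; ΔV = 495 − 514 = -19
Score = (-1)·(-95) + 2·(-19) = 57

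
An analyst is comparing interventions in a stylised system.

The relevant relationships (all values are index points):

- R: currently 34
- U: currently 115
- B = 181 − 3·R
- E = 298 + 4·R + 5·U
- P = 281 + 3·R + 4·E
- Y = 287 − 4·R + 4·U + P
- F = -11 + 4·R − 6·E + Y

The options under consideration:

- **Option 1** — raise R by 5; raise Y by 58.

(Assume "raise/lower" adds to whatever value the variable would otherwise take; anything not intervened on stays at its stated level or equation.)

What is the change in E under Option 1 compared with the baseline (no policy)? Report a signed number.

20

Baseline:
  R = 34
  U = 115
  E = 298 + 4·34 + 5·115 = 1009
Option 1 (R + 5, Y + 58):
  R = 34 + 5 = 39
  U = 115
  E = 298 + 4·39 + 5·115 = 1029
Change in E: 1029 − 1009 = 20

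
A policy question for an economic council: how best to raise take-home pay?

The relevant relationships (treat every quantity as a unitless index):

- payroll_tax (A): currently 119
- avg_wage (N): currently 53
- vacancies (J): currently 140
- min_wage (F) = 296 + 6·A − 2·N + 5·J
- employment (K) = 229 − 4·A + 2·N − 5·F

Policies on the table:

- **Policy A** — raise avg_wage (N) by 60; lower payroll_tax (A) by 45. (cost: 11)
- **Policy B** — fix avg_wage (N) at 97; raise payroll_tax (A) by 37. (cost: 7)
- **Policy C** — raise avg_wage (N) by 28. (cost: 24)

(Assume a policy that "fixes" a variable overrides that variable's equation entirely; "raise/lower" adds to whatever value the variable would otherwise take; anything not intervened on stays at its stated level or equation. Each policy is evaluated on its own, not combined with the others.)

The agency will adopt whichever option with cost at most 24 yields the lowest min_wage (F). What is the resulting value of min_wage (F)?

Policy A (N + 60, A − 45):
  A = 119 − 45 = 74
  N = 53 + 60 = 113
  J = 140
  F = 296 + 6·74 − 2·113 + 5·140 = 1214
Policy B (N := 97, A + 37):
  A = 119 + 37 = 156
  N = 97
  J = 140
  F = 296 + 6·156 − 2·97 + 5·140 = 1738
Policy C (N + 28):
  A = 119
  N = 53 + 28 = 81
  J = 140
  F = 296 + 6·119 − 2·81 + 5·140 = 1548
Comparing — Policy A: F=1214, Policy B: F=1738, Policy C: F=1548. Lowest is 1214 (Policy A).

1214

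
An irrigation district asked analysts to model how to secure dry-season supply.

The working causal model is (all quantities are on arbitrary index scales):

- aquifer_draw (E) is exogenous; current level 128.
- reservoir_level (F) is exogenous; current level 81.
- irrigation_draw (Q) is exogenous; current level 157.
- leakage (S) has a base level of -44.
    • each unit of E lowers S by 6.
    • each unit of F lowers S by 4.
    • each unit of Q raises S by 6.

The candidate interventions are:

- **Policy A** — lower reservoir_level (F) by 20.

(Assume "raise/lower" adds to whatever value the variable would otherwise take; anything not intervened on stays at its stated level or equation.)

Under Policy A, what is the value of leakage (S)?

Policy A (F − 20):
  E = 128
  F = 81 − 20 = 61
  Q = 157
  S = -44 − 6·128 − 4·61 + 6·157 = -114

-114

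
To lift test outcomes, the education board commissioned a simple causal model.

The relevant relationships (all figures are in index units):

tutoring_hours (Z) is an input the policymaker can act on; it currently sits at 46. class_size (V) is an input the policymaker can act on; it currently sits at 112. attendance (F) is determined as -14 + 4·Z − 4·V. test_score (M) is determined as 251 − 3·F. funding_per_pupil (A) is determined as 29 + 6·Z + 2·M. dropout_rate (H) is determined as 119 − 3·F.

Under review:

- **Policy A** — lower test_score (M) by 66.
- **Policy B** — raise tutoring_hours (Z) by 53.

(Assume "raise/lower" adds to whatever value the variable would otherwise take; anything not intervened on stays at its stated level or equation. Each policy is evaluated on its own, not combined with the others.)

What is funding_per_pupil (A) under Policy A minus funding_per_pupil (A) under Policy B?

822

Policy A (M − 66):
  Z = 46
  V = 112
  F = -14 + 4·46 − 4·112 = -278
  M = 251 − 3·(-278) (−66 from intervention) = 1019
  A = 29 + 6·46 + 2·1019 = 2343
Policy B (Z + 53):
  Z = 46 + 53 = 99
  V = 112
  F = -14 + 4·99 − 4·112 = -66
  M = 251 − 3·(-66) = 449
  A = 29 + 6·99 + 2·449 = 1521
A: 2343 − 1521 = 822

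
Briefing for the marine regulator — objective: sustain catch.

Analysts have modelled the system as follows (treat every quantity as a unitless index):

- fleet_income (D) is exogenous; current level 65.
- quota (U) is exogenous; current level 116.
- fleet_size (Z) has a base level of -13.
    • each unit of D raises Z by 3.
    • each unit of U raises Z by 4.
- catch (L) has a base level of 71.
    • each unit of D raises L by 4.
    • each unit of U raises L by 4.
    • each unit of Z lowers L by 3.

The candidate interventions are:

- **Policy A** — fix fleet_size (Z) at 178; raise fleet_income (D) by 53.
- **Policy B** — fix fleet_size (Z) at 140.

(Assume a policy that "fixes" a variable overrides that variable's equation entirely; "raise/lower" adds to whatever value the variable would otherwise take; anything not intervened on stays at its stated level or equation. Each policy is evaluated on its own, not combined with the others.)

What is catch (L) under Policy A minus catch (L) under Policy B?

Policy A (Z := 178, D + 53):
  D = 65 + 53 = 118
  U = 116
  Z = 178
  L = 71 + 4·118 + 4·116 − 3·178 = 473
Policy B (Z := 140):
  D = 65
  U = 116
  Z = 140
  L = 71 + 4·65 + 4·116 − 3·140 = 375
L: 473 − 375 = 98

98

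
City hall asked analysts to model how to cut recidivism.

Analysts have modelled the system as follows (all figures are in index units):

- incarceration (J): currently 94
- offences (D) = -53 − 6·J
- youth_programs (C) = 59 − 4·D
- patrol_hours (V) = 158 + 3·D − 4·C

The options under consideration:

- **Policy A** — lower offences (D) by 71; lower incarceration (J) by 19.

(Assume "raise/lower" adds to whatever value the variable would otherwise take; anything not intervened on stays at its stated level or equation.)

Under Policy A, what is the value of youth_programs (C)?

Policy A (D − 71, J − 19):
  J = 94 − 19 = 75
  D = -53 − 6·75 (−71 from intervention) = -574
  C = 59 − 4·(-574) = 2355

2355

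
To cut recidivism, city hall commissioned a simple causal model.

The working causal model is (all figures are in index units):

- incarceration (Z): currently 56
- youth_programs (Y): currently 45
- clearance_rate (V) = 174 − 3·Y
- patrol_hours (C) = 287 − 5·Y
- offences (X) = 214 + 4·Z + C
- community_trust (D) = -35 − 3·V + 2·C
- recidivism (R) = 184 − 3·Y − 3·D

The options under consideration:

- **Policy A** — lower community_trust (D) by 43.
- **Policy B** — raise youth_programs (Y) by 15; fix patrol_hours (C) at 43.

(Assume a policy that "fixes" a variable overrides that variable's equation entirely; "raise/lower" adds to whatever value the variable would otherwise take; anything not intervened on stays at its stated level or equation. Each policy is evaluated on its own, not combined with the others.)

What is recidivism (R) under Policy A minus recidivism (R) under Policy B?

Policy A (D − 43):
  Y = 45
  V = 174 − 3·45 = 39
  C = 287 − 5·45 = 62
  D = -35 − 3·39 + 2·62 (−43 from intervention) = -71
  R = 184 − 3·45 − 3·(-71) = 262
Policy B (Y + 15, C := 43):
  Y = 45 + 15 = 60
  V = 174 − 3·60 = -6
  C = 43
  D = -35 − 3·(-6) + 2·43 = 69
  R = 184 − 3·60 − 3·69 = -203
R: 262 − (-203) = 465

465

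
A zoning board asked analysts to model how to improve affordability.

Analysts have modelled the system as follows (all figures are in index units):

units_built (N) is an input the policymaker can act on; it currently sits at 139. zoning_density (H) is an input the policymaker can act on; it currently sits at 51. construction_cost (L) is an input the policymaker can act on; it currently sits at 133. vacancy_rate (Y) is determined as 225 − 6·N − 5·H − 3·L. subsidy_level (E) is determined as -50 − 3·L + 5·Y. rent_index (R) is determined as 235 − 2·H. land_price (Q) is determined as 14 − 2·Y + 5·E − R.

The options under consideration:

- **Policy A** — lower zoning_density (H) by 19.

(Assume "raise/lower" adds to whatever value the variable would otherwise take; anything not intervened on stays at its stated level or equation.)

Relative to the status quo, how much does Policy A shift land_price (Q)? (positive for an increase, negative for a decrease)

Baseline:
  N = 139
  H = 51
  L = 133
  Y = 225 − 6·139 − 5·51 − 3·133 = -1263
  E = -50 − 3·133 + 5·(-1263) = -6764
  R = 235 − 2·51 = 133
  Q = 14 − 2·(-1263) + 5·(-6764) − 133 = -31413
Policy A (H − 19):
  N = 139
  H = 51 − 19 = 32
  L = 133
  Y = 225 − 6·139 − 5·32 − 3·133 = -1168
  E = -50 − 3·133 + 5·(-1168) = -6289
  R = 235 − 2·32 = 171
  Q = 14 − 2·(-1168) + 5·(-6289) − 171 = -29266
Change in Q: -29266 − (-31413) = 2147

2147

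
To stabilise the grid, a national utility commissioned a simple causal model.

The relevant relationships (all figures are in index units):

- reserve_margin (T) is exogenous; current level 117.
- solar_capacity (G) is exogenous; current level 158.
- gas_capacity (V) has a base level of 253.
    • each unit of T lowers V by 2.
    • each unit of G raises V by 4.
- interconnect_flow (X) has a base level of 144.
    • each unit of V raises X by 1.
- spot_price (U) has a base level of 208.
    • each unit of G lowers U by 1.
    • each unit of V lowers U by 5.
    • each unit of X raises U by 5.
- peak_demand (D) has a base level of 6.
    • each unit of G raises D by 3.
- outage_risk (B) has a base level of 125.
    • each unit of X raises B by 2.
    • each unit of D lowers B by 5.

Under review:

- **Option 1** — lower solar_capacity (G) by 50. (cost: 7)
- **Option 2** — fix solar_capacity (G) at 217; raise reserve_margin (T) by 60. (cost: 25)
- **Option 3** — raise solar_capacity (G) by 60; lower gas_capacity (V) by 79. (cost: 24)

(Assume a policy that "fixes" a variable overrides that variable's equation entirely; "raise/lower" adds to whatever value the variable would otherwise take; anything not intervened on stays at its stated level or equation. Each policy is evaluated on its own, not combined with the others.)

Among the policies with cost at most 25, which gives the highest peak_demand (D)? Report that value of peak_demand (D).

Option 1 (G − 50):
  G = 158 − 50 = 108
  D = 6 + 3·108 = 330
Option 2 (G := 217, T + 60):
  G = 217
  D = 6 + 3·217 = 657
Option 3 (G + 60, V − 79):
  G = 158 + 60 = 218
  D = 6 + 3·218 = 660
Comparing — Option 1: D=330, Option 2: D=657, Option 3: D=660. Highest is 660 (Option 3).

660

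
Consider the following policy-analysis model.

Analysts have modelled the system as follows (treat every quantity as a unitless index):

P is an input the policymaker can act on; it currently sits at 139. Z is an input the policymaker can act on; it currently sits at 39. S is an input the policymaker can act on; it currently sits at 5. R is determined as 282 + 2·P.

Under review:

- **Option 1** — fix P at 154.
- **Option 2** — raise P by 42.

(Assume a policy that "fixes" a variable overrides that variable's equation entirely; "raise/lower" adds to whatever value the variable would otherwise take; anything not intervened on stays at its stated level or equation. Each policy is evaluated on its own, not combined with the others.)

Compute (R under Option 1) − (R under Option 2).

Option 1 (P := 154):
  P = 154
  R = 282 + 2·154 = 590
Option 2 (P + 42):
  P = 139 + 42 = 181
  R = 282 + 2·181 = 644
R: 590 − 644 = -54

-54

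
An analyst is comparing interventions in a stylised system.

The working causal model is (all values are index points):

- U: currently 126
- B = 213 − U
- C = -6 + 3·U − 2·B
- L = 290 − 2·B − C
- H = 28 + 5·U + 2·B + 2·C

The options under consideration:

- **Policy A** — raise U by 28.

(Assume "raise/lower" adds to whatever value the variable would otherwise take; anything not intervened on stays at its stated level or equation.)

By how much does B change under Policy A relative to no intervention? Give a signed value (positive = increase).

-28

Baseline:
  U = 126
  B = 213 − 126 = 87
Policy A (U + 28):
  U = 126 + 28 = 154
  B = 213 − 154 = 59
Change in B: 59 − 87 = -28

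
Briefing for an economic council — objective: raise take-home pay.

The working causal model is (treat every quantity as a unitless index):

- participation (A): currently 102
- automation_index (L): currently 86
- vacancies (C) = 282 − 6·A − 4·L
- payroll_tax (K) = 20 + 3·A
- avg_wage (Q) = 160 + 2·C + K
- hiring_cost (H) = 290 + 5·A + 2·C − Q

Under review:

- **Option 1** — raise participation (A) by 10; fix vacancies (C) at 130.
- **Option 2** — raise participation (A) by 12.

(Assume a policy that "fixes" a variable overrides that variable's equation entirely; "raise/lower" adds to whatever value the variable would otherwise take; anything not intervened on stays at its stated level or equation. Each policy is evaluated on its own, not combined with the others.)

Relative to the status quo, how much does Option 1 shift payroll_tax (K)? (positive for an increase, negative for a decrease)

Baseline:
  A = 102
  K = 20 + 3·102 = 326
Option 1 (A + 10, C := 130):
  A = 102 + 10 = 112
  K = 20 + 3·112 = 356
Change in K: 356 − 326 = 30

30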